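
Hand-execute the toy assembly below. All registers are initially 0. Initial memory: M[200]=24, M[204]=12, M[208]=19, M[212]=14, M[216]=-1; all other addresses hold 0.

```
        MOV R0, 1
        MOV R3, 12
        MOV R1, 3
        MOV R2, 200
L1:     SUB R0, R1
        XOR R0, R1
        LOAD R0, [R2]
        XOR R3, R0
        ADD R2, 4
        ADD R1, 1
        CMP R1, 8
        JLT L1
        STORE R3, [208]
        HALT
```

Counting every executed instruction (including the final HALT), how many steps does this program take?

46

R0=1
R3=12
R1=3
R2=200
R0=1-3=-2
R0=(-2)^3=-3
R0=M[200]=24
R3=12^24=20
R2=200+4=204
R1=3+1=4
CMP R1, 8  (cmp 4,8)
JLT L1: taken
R0=24-4=20
R0=20^4=16
R0=M[204]=12
R3=20^12=24
R2=204+4=208
R1=4+1=5
CMP R1, 8  (cmp 5,8)
JLT L1: taken
R0=12-5=7
R0=7^5=2
R0=M[208]=19
R3=24^19=11
R2=208+4=212
R1=5+1=6
CMP R1, 8  (cmp 6,8)
JLT L1: taken
R0=19-6=13
R0=13^6=11
R0=M[212]=14
R3=11^14=5
R2=212+4=216
R1=6+1=7
CMP R1, 8  (cmp 7,8)
JLT L1: taken
R0=14-7=7
R0=7^7=0
R0=M[216]=-1
R3=5^(-1)=-6
R2=216+4=220
R1=7+1=8
CMP R1, 8  (cmp 8,8)
JLT L1: not taken
STORE R3, [208] → M[208]=-6
halt.
Total executed instructions: 46.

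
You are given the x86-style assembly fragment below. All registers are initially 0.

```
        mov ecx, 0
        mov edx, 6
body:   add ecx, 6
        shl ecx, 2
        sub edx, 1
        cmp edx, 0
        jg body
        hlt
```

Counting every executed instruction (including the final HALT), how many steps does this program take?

33

after mov ecx, 0: ecx=0
after mov edx, 6: edx=6
after add ecx, 6: ecx=0+6=6
after shl ecx, 2: ecx=6<<2=24
after sub edx, 1: edx=6-1=5
cmp edx, 0  (cmp 5,0)
jg body: taken
after add ecx, 6: ecx=24+6=30
after shl ecx, 2: ecx=30<<2=120
after sub edx, 1: edx=5-1=4
cmp edx, 0  (cmp 4,0)
jg body: taken
after add ecx, 6: ecx=120+6=126
after shl ecx, 2: ecx=126<<2=504
after sub edx, 1: edx=4-1=3
cmp edx, 0  (cmp 3,0)
jg body: taken
after add ecx, 6: ecx=504+6=510
after shl ecx, 2: ecx=510<<2=2040
after sub edx, 1: edx=3-1=2
cmp edx, 0  (cmp 2,0)
jg body: taken
after add ecx, 6: ecx=2040+6=2046
after shl ecx, 2: ecx=2046<<2=8184
after sub edx, 1: edx=2-1=1
cmp edx, 0  (cmp 1,0)
jg body: taken
after add ecx, 6: ecx=8184+6=8190
after shl ecx, 2: ecx=8190<<2=32760
after sub edx, 1: edx=1-1=0
cmp edx, 0  (cmp 0,0)
jg body: not taken
halt.
Total executed instructions: 33.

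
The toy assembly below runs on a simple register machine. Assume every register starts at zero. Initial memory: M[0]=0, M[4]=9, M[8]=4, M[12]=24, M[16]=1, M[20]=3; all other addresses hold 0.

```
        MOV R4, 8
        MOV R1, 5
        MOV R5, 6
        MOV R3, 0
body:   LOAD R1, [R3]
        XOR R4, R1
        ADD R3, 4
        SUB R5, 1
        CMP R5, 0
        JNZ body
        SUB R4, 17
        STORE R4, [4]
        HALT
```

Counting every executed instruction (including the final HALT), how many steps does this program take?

43

MOV R4, 8 → R4=8
MOV R1, 5 → R1=5
MOV R5, 6 → R5=6
MOV R3, 0 → R3=0
LOAD R1, [R3] → R1=M[0]=0
XOR R4, R1 → R4=8^0=8
ADD R3, 4 → R3=0+4=4
SUB R5, 1 → R5=6-1=5
CMP R5, 0  (cmp 5,0)
JNZ body: taken
LOAD R1, [R3] → R1=M[4]=9
XOR R4, R1 → R4=8^9=1
ADD R3, 4 → R3=4+4=8
SUB R5, 1 → R5=5-1=4
CMP R5, 0  (cmp 4,0)
JNZ body: taken
LOAD R1, [R3] → R1=M[8]=4
XOR R4, R1 → R4=1^4=5
ADD R3, 4 → R3=8+4=12
SUB R5, 1 → R5=4-1=3
CMP R5, 0  (cmp 3,0)
JNZ body: taken
LOAD R1, [R3] → R1=M[12]=24
XOR R4, R1 → R4=5^24=29
ADD R3, 4 → R3=12+4=16
SUB R5, 1 → R5=3-1=2
CMP R5, 0  (cmp 2,0)
JNZ body: taken
LOAD R1, [R3] → R1=M[16]=1
XOR R4, R1 → R4=29^1=28
ADD R3, 4 → R3=16+4=20
SUB R5, 1 → R5=2-1=1
CMP R5, 0  (cmp 1,0)
JNZ body: taken
LOAD R1, [R3] → R1=M[20]=3
XOR R4, R1 → R4=28^3=31
ADD R3, 4 → R3=20+4=24
SUB R5, 1 → R5=1-1=0
CMP R5, 0  (cmp 0,0)
JNZ body: not taken
SUB R4, 17 → R4=31-17=14
STORE R4, [4] → M[4]=14
halt.
Total executed instructions: 43.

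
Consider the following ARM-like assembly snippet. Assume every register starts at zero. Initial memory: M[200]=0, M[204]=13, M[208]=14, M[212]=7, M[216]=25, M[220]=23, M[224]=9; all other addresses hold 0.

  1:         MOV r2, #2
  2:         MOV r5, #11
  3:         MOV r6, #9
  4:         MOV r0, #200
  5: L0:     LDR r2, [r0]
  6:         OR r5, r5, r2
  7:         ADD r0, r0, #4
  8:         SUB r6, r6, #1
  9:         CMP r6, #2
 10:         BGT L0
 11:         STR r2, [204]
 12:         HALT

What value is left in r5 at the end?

31

MOV r2, #2 → r2=2
MOV r5, #11 → r5=11
MOV r6, #9 → r6=9
MOV r0, #200 → r0=200
LDR r2, [r0] → r2=M[200]=0
OR r5, r5, r2 → r5=11|0=11
ADD r0, r0, #4 → r0=200+4=204
SUB r6, r6, #1 → r6=9-1=8
CMP r6, #2  (cmp 8,2)
BGT L0: taken
LDR r2, [r0] → r2=M[204]=13
OR r5, r5, r2 → r5=11|13=15
ADD r0, r0, #4 → r0=204+4=208
SUB r6, r6, #1 → r6=8-1=7
CMP r6, #2  (cmp 7,2)
BGT L0: taken
LDR r2, [r0] → r2=M[208]=14
OR r5, r5, r2 → r5=15|14=15
ADD r0, r0, #4 → r0=208+4=212
SUB r6, r6, #1 → r6=7-1=6
CMP r6, #2  (cmp 6,2)
BGT L0: taken
LDR r2, [r0] → r2=M[212]=7
OR r5, r5, r2 → r5=15|7=15
ADD r0, r0, #4 → r0=212+4=216
SUB r6, r6, #1 → r6=6-1=5
CMP r6, #2  (cmp 5,2)
BGT L0: taken
LDR r2, [r0] → r2=M[216]=25
OR r5, r5, r2 → r5=15|25=31
ADD r0, r0, #4 → r0=216+4=220
SUB r6, r6, #1 → r6=5-1=4
CMP r6, #2  (cmp 4,2)
BGT L0: taken
LDR r2, [r0] → r2=M[220]=23
OR r5, r5, r2 → r5=31|23=31
ADD r0, r0, #4 → r0=220+4=224
SUB r6, r6, #1 → r6=4-1=3
CMP r6, #2  (cmp 3,2)
BGT L0: taken
LDR r2, [r0] → r2=M[224]=9
OR r5, r5, r2 → r5=31|9=31
ADD r0, r0, #4 → r0=224+4=228
SUB r6, r6, #1 → r6=3-1=2
CMP r6, #2  (cmp 2,2)
BGT L0: not taken
STR r2, [204] → M[204]=9
halt.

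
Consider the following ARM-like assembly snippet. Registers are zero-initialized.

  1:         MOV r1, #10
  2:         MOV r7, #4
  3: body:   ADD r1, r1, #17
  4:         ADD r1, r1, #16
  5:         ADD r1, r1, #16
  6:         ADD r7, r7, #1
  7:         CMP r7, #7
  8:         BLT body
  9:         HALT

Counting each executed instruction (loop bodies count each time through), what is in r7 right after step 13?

after MOV r1, #10: r1=10
after MOV r7, #4: r7=4
after ADD r1, r1, #17: r1=10+17=27
after ADD r1, r1, #16: r1=27+16=43
after ADD r1, r1, #16: r1=43+16=59
after ADD r7, r7, #1: r7=4+1=5
CMP r7, #7  (cmp 5,7)
BLT body: taken
after ADD r1, r1, #17: r1=59+17=76
after ADD r1, r1, #16: r1=76+16=92
after ADD r1, r1, #16: r1=92+16=108
after ADD r7, r7, #1: r7=5+1=6
CMP r7, #7  (cmp 6,7)
After step 13: r7 = 6.

6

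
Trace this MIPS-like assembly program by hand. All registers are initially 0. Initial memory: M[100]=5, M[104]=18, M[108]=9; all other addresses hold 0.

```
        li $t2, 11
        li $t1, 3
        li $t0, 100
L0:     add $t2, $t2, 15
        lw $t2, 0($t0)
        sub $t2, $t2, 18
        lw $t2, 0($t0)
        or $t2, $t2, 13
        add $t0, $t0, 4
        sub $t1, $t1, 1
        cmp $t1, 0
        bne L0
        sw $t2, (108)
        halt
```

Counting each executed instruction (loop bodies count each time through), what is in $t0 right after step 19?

$t2=11
$t1=3
$t0=100
$t2=11+15=26
$t2=M[100]=5
$t2=5-18=-13
$t2=M[100]=5
$t2=5|13=13
$t0=100+4=104
$t1=3-1=2
cmp $t1, 0  (cmp 2,0)
bne L0: taken
$t2=13+15=28
$t2=M[104]=18
$t2=18-18=0
$t2=M[104]=18
$t2=18|13=31
$t0=104+4=108
$t1=2-1=1
After step 19: $t0 = 108.

108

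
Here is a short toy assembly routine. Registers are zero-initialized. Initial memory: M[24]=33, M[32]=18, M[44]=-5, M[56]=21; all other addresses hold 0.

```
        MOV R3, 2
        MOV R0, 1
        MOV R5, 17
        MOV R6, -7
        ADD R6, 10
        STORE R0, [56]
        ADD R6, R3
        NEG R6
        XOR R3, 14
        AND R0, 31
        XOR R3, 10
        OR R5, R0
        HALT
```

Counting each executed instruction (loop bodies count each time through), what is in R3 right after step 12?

MOV R3, 2 → R3=2
MOV R0, 1 → R0=1
MOV R5, 17 → R5=17
MOV R6, -7 → R6=-7
ADD R6, 10 → R6=(-7)+10=3
STORE R0, [56] → M[56]=1
ADD R6, R3 → R6=3+2=5
NEG R6 → R6=-(5)=-5
XOR R3, 14 → R3=2^14=12
AND R0, 31 → R0=1&31=1
XOR R3, 10 → R3=12^10=6
OR R5, R0 → R5=17|1=17
After step 12: R3 = 6.

6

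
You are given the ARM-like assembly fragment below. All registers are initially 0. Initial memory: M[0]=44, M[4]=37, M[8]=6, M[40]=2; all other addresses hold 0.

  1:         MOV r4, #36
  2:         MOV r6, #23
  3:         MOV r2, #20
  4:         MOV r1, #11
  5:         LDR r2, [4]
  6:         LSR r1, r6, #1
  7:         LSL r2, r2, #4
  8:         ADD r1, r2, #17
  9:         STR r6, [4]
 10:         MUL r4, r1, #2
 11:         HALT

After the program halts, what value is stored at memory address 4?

23

r4=36
r6=23
r2=20
r1=11
r2=M[4]=37
r1=23>>1=11
r2=37<<4=592
r1=592+17=609
STR r6, [4] → M[4]=23
r4=609*2=1218
halt.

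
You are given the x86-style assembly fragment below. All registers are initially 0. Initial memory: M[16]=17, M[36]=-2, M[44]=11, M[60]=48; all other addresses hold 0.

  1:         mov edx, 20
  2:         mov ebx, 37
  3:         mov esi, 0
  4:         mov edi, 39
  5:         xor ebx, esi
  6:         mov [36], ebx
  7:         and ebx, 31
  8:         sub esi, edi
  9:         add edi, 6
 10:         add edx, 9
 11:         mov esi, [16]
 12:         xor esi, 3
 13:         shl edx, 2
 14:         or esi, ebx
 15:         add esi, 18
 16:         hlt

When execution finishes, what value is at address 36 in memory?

37

edx=20
ebx=37
esi=0
edi=39
ebx=37^0=37
mov [36], ebx → M[36]=37
ebx=37&31=5
esi=0-39=-39
edi=39+6=45
edx=20+9=29
esi=M[16]=17
esi=17^3=18
edx=29<<2=116
esi=18|5=23
esi=23+18=41
halt.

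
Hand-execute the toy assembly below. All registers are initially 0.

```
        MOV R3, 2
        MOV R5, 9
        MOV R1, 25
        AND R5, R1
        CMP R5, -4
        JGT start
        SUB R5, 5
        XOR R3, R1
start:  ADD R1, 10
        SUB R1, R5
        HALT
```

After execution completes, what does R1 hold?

after MOV R3, 2: R3=2
after MOV R5, 9: R5=9
after MOV R1, 25: R1=25
after AND R5, R1: R5=9&25=9
CMP R5, -4  (cmp 9,-4)
JGT start: taken
after ADD R1, 10: R1=25+10=35
after SUB R1, R5: R1=35-9=26
halt.

26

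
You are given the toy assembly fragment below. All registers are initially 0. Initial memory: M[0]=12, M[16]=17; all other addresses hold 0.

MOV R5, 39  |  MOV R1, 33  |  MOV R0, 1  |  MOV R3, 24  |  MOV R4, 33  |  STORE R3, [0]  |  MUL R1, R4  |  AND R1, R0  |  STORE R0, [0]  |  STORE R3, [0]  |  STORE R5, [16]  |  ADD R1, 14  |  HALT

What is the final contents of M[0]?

24

after MOV R5, 39: R5=39
after MOV R1, 33: R1=33
after MOV R0, 1: R0=1
after MOV R3, 24: R3=24
after MOV R4, 33: R4=33
STORE R3, [0] → M[0]=24
after MUL R1, R4: R1=33*33=1089
after AND R1, R0: R1=1089&1=1
STORE R0, [0] → M[0]=1
STORE R3, [0] → M[0]=24
STORE R5, [16] → M[16]=39
after ADD R1, 14: R1=1+14=15
halt.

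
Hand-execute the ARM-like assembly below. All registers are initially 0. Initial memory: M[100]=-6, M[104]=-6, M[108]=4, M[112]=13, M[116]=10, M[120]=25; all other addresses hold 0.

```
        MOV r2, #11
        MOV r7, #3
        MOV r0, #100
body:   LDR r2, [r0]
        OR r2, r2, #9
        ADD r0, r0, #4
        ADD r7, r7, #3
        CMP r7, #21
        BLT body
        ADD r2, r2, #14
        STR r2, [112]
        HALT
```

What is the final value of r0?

124

after MOV r2, #11: r2=11
after MOV r7, #3: r7=3
after MOV r0, #100: r0=100
after LDR r2, [r0]: r2=M[100]=-6
after OR r2, r2, #9: r2=(-6)|9=-5
after ADD r0, r0, #4: r0=100+4=104
after ADD r7, r7, #3: r7=3+3=6
CMP r7, #21  (cmp 6,21)
BLT body: taken
after LDR r2, [r0]: r2=M[104]=-6
after OR r2, r2, #9: r2=(-6)|9=-5
after ADD r0, r0, #4: r0=104+4=108
after ADD r7, r7, #3: r7=6+3=9
CMP r7, #21  (cmp 9,21)
BLT body: taken
after LDR r2, [r0]: r2=M[108]=4
after OR r2, r2, #9: r2=4|9=13
after ADD r0, r0, #4: r0=108+4=112
after ADD r7, r7, #3: r7=9+3=12
CMP r7, #21  (cmp 12,21)
BLT body: taken
after LDR r2, [r0]: r2=M[112]=13
after OR r2, r2, #9: r2=13|9=13
after ADD r0, r0, #4: r0=112+4=116
after ADD r7, r7, #3: r7=12+3=15
CMP r7, #21  (cmp 15,21)
BLT body: taken
after LDR r2, [r0]: r2=M[116]=10
after OR r2, r2, #9: r2=10|9=11
after ADD r0, r0, #4: r0=116+4=120
after ADD r7, r7, #3: r7=15+3=18
CMP r7, #21  (cmp 18,21)
BLT body: taken
after LDR r2, [r0]: r2=M[120]=25
after OR r2, r2, #9: r2=25|9=25
after ADD r0, r0, #4: r0=120+4=124
after ADD r7, r7, #3: r7=18+3=21
CMP r7, #21  (cmp 21,21)
BLT body: not taken
after ADD r2, r2, #14: r2=25+14=39
STR r2, [112] → M[112]=39
halt.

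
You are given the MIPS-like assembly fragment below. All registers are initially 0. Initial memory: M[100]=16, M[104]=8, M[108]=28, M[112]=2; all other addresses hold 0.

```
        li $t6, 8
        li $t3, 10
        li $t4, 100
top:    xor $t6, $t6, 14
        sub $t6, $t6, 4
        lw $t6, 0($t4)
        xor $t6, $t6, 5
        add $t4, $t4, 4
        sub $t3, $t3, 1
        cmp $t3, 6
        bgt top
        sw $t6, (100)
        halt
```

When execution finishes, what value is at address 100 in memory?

after li $t6, 8: $t6=8
after li $t3, 10: $t3=10
after li $t4, 100: $t4=100
after xor $t6, $t6, 14: $t6=8^14=6
after sub $t6, $t6, 4: $t6=6-4=2
after lw $t6, 0($t4): $t6=M[100]=16
after xor $t6, $t6, 5: $t6=16^5=21
after add $t4, $t4, 4: $t4=100+4=104
after sub $t3, $t3, 1: $t3=10-1=9
cmp $t3, 6  (cmp 9,6)
bgt top: taken
after xor $t6, $t6, 14: $t6=21^14=27
after sub $t6, $t6, 4: $t6=27-4=23
after lw $t6, 0($t4): $t6=M[104]=8
after xor $t6, $t6, 5: $t6=8^5=13
after add $t4, $t4, 4: $t4=104+4=108
after sub $t3, $t3, 1: $t3=9-1=8
cmp $t3, 6  (cmp 8,6)
bgt top: taken
after xor $t6, $t6, 14: $t6=13^14=3
after sub $t6, $t6, 4: $t6=3-4=-1
after lw $t6, 0($t4): $t6=M[108]=28
after xor $t6, $t6, 5: $t6=28^5=25
after add $t4, $t4, 4: $t4=108+4=112
after sub $t3, $t3, 1: $t3=8-1=7
cmp $t3, 6  (cmp 7,6)
bgt top: taken
after xor $t6, $t6, 14: $t6=25^14=23
after sub $t6, $t6, 4: $t6=23-4=19
after lw $t6, 0($t4): $t6=M[112]=2
after xor $t6, $t6, 5: $t6=2^5=7
after add $t4, $t4, 4: $t4=112+4=116
after sub $t3, $t3, 1: $t3=7-1=6
cmp $t3, 6  (cmp 6,6)
bgt top: not taken
sw $t6, (100) → M[100]=7
halt.

7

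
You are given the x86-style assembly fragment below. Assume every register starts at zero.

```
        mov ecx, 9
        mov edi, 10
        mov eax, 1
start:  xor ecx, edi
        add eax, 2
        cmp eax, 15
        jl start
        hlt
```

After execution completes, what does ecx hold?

3

ecx=9
edi=10
eax=1
ecx=9^10=3
eax=1+2=3
cmp eax, 15  (cmp 3,15)
jl start: taken
ecx=3^10=9
eax=3+2=5
cmp eax, 15  (cmp 5,15)
jl start: taken
ecx=9^10=3
eax=5+2=7
cmp eax, 15  (cmp 7,15)
jl start: taken
ecx=3^10=9
eax=7+2=9
cmp eax, 15  (cmp 9,15)
jl start: taken
ecx=9^10=3
eax=9+2=11
cmp eax, 15  (cmp 11,15)
jl start: taken
ecx=3^10=9
eax=11+2=13
cmp eax, 15  (cmp 13,15)
jl start: taken
ecx=9^10=3
eax=13+2=15
cmp eax, 15  (cmp 15,15)
jl start: not taken
halt.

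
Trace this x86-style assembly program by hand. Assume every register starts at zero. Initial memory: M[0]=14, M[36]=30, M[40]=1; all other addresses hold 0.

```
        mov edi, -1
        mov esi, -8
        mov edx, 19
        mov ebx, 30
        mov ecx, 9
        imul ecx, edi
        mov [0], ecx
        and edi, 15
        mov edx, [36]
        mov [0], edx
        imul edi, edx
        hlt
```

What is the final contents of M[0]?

30

after mov edi, -1: edi=-1
after mov esi, -8: esi=-8
after mov edx, 19: edx=19
after mov ebx, 30: ebx=30
after mov ecx, 9: ecx=9
after imul ecx, edi: ecx=9*(-1)=-9
mov [0], ecx → M[0]=-9
after and edi, 15: edi=(-1)&15=15
after mov edx, [36]: edx=M[36]=30
mov [0], edx → M[0]=30
after imul edi, edx: edi=15*30=450
halt.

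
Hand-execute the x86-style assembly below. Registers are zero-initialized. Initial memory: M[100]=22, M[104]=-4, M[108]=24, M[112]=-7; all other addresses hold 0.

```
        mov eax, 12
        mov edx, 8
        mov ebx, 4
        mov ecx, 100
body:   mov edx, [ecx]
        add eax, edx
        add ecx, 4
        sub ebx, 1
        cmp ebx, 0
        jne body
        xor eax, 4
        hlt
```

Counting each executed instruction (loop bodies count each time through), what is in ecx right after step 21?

mov eax, 12 → eax=12
mov edx, 8 → edx=8
mov ebx, 4 → ebx=4
mov ecx, 100 → ecx=100
mov edx, [ecx] → edx=M[100]=22
add eax, edx → eax=12+22=34
add ecx, 4 → ecx=100+4=104
sub ebx, 1 → ebx=4-1=3
cmp ebx, 0  (cmp 3,0)
jne body: taken
mov edx, [ecx] → edx=M[104]=-4
add eax, edx → eax=34+(-4)=30
add ecx, 4 → ecx=104+4=108
sub ebx, 1 → ebx=3-1=2
cmp ebx, 0  (cmp 2,0)
jne body: taken
mov edx, [ecx] → edx=M[108]=24
add eax, edx → eax=30+24=54
add ecx, 4 → ecx=108+4=112
sub ebx, 1 → ebx=2-1=1
cmp ebx, 0  (cmp 1,0)
After step 21: ecx = 112.

112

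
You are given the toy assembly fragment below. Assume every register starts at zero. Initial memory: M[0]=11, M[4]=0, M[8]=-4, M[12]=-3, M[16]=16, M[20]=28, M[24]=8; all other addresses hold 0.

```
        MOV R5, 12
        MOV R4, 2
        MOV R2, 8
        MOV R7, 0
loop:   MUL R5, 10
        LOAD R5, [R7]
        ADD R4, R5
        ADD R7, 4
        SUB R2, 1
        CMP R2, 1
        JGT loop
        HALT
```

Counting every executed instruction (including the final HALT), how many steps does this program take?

54

after MOV R5, 12: R5=12
after MOV R4, 2: R4=2
after MOV R2, 8: R2=8
after MOV R7, 0: R7=0
after MUL R5, 10: R5=12*10=120
after LOAD R5, [R7]: R5=M[0]=11
after ADD R4, R5: R4=2+11=13
after ADD R7, 4: R7=0+4=4
after SUB R2, 1: R2=8-1=7
CMP R2, 1  (cmp 7,1)
JGT loop: taken
after MUL R5, 10: R5=11*10=110
after LOAD R5, [R7]: R5=M[4]=0
after ADD R4, R5: R4=13+0=13
after ADD R7, 4: R7=4+4=8
after SUB R2, 1: R2=7-1=6
CMP R2, 1  (cmp 6,1)
JGT loop: taken
after MUL R5, 10: R5=0*10=0
after LOAD R5, [R7]: R5=M[8]=-4
after ADD R4, R5: R4=13+(-4)=9
after ADD R7, 4: R7=8+4=12
after SUB R2, 1: R2=6-1=5
CMP R2, 1  (cmp 5,1)
JGT loop: taken
after MUL R5, 10: R5=(-4)*10=-40
after LOAD R5, [R7]: R5=M[12]=-3
after ADD R4, R5: R4=9+(-3)=6
after ADD R7, 4: R7=12+4=16
after SUB R2, 1: R2=5-1=4
CMP R2, 1  (cmp 4,1)
JGT loop: taken
after MUL R5, 10: R5=(-3)*10=-30
after LOAD R5, [R7]: R5=M[16]=16
after ADD R4, R5: R4=6+16=22
after ADD R7, 4: R7=16+4=20
after SUB R2, 1: R2=4-1=3
CMP R2, 1  (cmp 3,1)
JGT loop: taken
after MUL R5, 10: R5=16*10=160
after LOAD R5, [R7]: R5=M[20]=28
after ADD R4, R5: R4=22+28=50
after ADD R7, 4: R7=20+4=24
after SUB R2, 1: R2=3-1=2
CMP R2, 1  (cmp 2,1)
JGT loop: taken
after MUL R5, 10: R5=28*10=280
after LOAD R5, [R7]: R5=M[24]=8
after ADD R4, R5: R4=50+8=58
after ADD R7, 4: R7=24+4=28
after SUB R2, 1: R2=2-1=1
CMP R2, 1  (cmp 1,1)
JGT loop: not taken
halt.
Total executed instructions: 54.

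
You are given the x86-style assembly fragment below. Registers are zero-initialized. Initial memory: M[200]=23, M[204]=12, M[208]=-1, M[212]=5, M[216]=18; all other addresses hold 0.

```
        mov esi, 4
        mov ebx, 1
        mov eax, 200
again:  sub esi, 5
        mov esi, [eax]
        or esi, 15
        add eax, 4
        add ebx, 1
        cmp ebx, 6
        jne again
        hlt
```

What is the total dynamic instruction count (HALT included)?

39

after mov esi, 4: esi=4
after mov ebx, 1: ebx=1
after mov eax, 200: eax=200
after sub esi, 5: esi=4-5=-1
after mov esi, [eax]: esi=M[200]=23
after or esi, 15: esi=23|15=31
after add eax, 4: eax=200+4=204
after add ebx, 1: ebx=1+1=2
cmp ebx, 6  (cmp 2,6)
jne again: taken
after sub esi, 5: esi=31-5=26
after mov esi, [eax]: esi=M[204]=12
after or esi, 15: esi=12|15=15
after add eax, 4: eax=204+4=208
after add ebx, 1: ebx=2+1=3
cmp ebx, 6  (cmp 3,6)
jne again: taken
after sub esi, 5: esi=15-5=10
after mov esi, [eax]: esi=M[208]=-1
after or esi, 15: esi=(-1)|15=-1
after add eax, 4: eax=208+4=212
after add ebx, 1: ebx=3+1=4
cmp ebx, 6  (cmp 4,6)
jne again: taken
after sub esi, 5: esi=(-1)-5=-6
after mov esi, [eax]: esi=M[212]=5
after or esi, 15: esi=5|15=15
after add eax, 4: eax=212+4=216
after add ebx, 1: ebx=4+1=5
cmp ebx, 6  (cmp 5,6)
jne again: taken
after sub esi, 5: esi=15-5=10
after mov esi, [eax]: esi=M[216]=18
after or esi, 15: esi=18|15=31
after add eax, 4: eax=216+4=220
after add ebx, 1: ebx=5+1=6
cmp ebx, 6  (cmp 6,6)
jne again: not taken
halt.
Total executed instructions: 39.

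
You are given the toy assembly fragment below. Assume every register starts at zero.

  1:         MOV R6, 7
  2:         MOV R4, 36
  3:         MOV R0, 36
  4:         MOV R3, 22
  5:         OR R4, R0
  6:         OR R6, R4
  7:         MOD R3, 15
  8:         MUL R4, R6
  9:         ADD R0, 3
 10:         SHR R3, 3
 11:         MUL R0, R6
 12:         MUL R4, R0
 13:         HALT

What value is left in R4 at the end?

R6=7
R4=36
R0=36
R3=22
R4=36|36=36
R6=7|36=39
R3=22%15=7
R4=36*39=1404
R0=36+3=39
R3=7>>3=0
R0=39*39=1521
R4=1404*1521=2135484
halt.

2135484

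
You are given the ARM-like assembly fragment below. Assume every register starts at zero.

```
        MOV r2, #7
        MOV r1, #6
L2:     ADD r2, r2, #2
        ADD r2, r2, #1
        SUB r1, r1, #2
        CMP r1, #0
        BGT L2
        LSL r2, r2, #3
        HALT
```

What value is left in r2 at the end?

128

MOV r2, #7 → r2=7
MOV r1, #6 → r1=6
ADD r2, r2, #2 → r2=7+2=9
ADD r2, r2, #1 → r2=9+1=10
SUB r1, r1, #2 → r1=6-2=4
CMP r1, #0  (cmp 4,0)
BGT L2: taken
ADD r2, r2, #2 → r2=10+2=12
ADD r2, r2, #1 → r2=12+1=13
SUB r1, r1, #2 → r1=4-2=2
CMP r1, #0  (cmp 2,0)
BGT L2: taken
ADD r2, r2, #2 → r2=13+2=15
ADD r2, r2, #1 → r2=15+1=16
SUB r1, r1, #2 → r1=2-2=0
CMP r1, #0  (cmp 0,0)
BGT L2: not taken
LSL r2, r2, #3 → r2=16<<3=128
halt.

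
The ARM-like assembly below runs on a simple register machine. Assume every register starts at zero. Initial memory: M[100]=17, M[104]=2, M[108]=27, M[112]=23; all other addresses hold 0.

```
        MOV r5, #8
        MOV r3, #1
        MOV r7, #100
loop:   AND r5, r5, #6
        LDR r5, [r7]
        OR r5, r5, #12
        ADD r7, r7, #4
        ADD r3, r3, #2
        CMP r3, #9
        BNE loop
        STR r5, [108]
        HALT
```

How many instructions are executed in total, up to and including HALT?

r5=8
r3=1
r7=100
r5=8&6=0
r5=M[100]=17
r5=17|12=29
r7=100+4=104
r3=1+2=3
CMP r3, #9  (cmp 3,9)
BNE loop: taken
r5=29&6=4
r5=M[104]=2
r5=2|12=14
r7=104+4=108
r3=3+2=5
CMP r3, #9  (cmp 5,9)
BNE loop: taken
r5=14&6=6
r5=M[108]=27
r5=27|12=31
r7=108+4=112
r3=5+2=7
CMP r3, #9  (cmp 7,9)
BNE loop: taken
r5=31&6=6
r5=M[112]=23
r5=23|12=31
r7=112+4=116
r3=7+2=9
CMP r3, #9  (cmp 9,9)
BNE loop: not taken
STR r5, [108] → M[108]=31
halt.
Total executed instructions: 33.

33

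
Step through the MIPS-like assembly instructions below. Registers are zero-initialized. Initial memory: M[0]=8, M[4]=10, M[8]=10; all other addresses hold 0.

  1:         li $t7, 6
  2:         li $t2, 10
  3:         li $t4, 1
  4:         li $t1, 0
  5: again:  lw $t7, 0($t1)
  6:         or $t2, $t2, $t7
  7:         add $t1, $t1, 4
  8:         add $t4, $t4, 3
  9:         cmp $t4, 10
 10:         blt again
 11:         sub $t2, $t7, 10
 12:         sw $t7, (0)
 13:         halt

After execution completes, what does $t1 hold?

$t7=6
$t2=10
$t4=1
$t1=0
$t7=M[0]=8
$t2=10|8=10
$t1=0+4=4
$t4=1+3=4
cmp $t4, 10  (cmp 4,10)
blt again: taken
$t7=M[4]=10
$t2=10|10=10
$t1=4+4=8
$t4=4+3=7
cmp $t4, 10  (cmp 7,10)
blt again: taken
$t7=M[8]=10
$t2=10|10=10
$t1=8+4=12
$t4=7+3=10
cmp $t4, 10  (cmp 10,10)
blt again: not taken
$t2=10-10=0
sw $t7, (0) → M[0]=10
halt.

12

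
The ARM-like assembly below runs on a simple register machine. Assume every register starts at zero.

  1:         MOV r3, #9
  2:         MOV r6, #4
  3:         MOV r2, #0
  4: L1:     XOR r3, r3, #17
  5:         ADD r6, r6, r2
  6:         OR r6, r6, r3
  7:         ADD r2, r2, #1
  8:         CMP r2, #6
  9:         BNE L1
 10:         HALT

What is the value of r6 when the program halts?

r3=9
r6=4
r2=0
r3=9^17=24
r6=4+0=4
r6=4|24=28
r2=0+1=1
CMP r2, #6  (cmp 1,6)
BNE L1: taken
r3=24^17=9
r6=28+1=29
r6=29|9=29
r2=1+1=2
CMP r2, #6  (cmp 2,6)
BNE L1: taken
r3=9^17=24
r6=29+2=31
r6=31|24=31
r2=2+1=3
CMP r2, #6  (cmp 3,6)
BNE L1: taken
r3=24^17=9
r6=31+3=34
r6=34|9=43
r2=3+1=4
CMP r2, #6  (cmp 4,6)
BNE L1: taken
r3=9^17=24
r6=43+4=47
r6=47|24=63
r2=4+1=5
CMP r2, #6  (cmp 5,6)
BNE L1: taken
r3=24^17=9
r6=63+5=68
r6=68|9=77
r2=5+1=6
CMP r2, #6  (cmp 6,6)
BNE L1: not taken
halt.

77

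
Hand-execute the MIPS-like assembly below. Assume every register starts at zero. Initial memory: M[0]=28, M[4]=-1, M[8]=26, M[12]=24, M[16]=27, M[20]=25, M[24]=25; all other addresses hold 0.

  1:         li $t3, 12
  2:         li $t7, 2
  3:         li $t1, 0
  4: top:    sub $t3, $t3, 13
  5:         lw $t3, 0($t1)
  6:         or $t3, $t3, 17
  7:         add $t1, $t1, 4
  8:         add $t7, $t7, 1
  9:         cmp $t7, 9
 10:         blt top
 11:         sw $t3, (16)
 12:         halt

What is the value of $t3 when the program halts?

25

$t3=12
$t7=2
$t1=0
$t3=12-13=-1
$t3=M[0]=28
$t3=28|17=29
$t1=0+4=4
$t7=2+1=3
cmp $t7, 9  (cmp 3,9)
blt top: taken
$t3=29-13=16
$t3=M[4]=-1
$t3=(-1)|17=-1
$t1=4+4=8
$t7=3+1=4
cmp $t7, 9  (cmp 4,9)
blt top: taken
$t3=(-1)-13=-14
$t3=M[8]=26
$t3=26|17=27
$t1=8+4=12
$t7=4+1=5
cmp $t7, 9  (cmp 5,9)
blt top: taken
$t3=27-13=14
$t3=M[12]=24
$t3=24|17=25
$t1=12+4=16
$t7=5+1=6
cmp $t7, 9  (cmp 6,9)
blt top: taken
$t3=25-13=12
$t3=M[16]=27
$t3=27|17=27
$t1=16+4=20
$t7=6+1=7
cmp $t7, 9  (cmp 7,9)
blt top: taken
$t3=27-13=14
$t3=M[20]=25
$t3=25|17=25
$t1=20+4=24
$t7=7+1=8
cmp $t7, 9  (cmp 8,9)
blt top: taken
$t3=25-13=12
$t3=M[24]=25
$t3=25|17=25
$t1=24+4=28
$t7=8+1=9
cmp $t7, 9  (cmp 9,9)
blt top: not taken
sw $t3, (16) → M[16]=25
halt.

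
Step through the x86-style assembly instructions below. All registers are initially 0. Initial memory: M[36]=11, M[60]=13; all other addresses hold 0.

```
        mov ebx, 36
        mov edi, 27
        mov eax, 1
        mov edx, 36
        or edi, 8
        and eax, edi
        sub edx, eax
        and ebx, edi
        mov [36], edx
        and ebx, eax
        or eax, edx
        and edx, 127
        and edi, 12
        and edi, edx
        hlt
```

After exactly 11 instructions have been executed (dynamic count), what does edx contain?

ebx=36
edi=27
eax=1
edx=36
edi=27|8=27
eax=1&27=1
edx=36-1=35
ebx=36&27=0
mov [36], edx → M[36]=35
ebx=0&1=0
eax=1|35=35
After step 11: edx = 35.

35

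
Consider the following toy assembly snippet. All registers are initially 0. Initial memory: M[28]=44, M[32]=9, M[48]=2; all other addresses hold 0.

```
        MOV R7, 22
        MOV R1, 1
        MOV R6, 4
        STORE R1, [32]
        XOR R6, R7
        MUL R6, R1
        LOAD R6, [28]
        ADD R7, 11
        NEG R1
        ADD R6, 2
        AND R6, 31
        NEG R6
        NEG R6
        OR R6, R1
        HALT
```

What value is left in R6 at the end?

-1

after MOV R7, 22: R7=22
after MOV R1, 1: R1=1
after MOV R6, 4: R6=4
STORE R1, [32] → M[32]=1
after XOR R6, R7: R6=4^22=18
after MUL R6, R1: R6=18*1=18
after LOAD R6, [28]: R6=M[28]=44
after ADD R7, 11: R7=22+11=33
after NEG R1: R1=-(1)=-1
after ADD R6, 2: R6=44+2=46
after AND R6, 31: R6=46&31=14
after NEG R6: R6=-(14)=-14
after NEG R6: R6=-(-14)=14
after OR R6, R1: R6=14|(-1)=-1
halt.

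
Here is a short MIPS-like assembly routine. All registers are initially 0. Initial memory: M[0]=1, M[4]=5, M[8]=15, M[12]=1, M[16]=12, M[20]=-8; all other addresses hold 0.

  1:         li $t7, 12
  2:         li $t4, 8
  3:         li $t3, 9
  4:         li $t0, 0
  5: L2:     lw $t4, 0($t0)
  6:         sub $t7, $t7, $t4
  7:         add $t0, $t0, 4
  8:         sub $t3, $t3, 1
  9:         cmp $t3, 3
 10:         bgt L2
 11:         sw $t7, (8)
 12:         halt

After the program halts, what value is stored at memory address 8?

-14

after li $t7, 12: $t7=12
after li $t4, 8: $t4=8
after li $t3, 9: $t3=9
after li $t0, 0: $t0=0
after lw $t4, 0($t0): $t4=M[0]=1
after sub $t7, $t7, $t4: $t7=12-1=11
after add $t0, $t0, 4: $t0=0+4=4
after sub $t3, $t3, 1: $t3=9-1=8
cmp $t3, 3  (cmp 8,3)
bgt L2: taken
after lw $t4, 0($t0): $t4=M[4]=5
after sub $t7, $t7, $t4: $t7=11-5=6
after add $t0, $t0, 4: $t0=4+4=8
after sub $t3, $t3, 1: $t3=8-1=7
cmp $t3, 3  (cmp 7,3)
bgt L2: taken
after lw $t4, 0($t0): $t4=M[8]=15
after sub $t7, $t7, $t4: $t7=6-15=-9
after add $t0, $t0, 4: $t0=8+4=12
after sub $t3, $t3, 1: $t3=7-1=6
cmp $t3, 3  (cmp 6,3)
bgt L2: taken
after lw $t4, 0($t0): $t4=M[12]=1
after sub $t7, $t7, $t4: $t7=(-9)-1=-10
after add $t0, $t0, 4: $t0=12+4=16
after sub $t3, $t3, 1: $t3=6-1=5
cmp $t3, 3  (cmp 5,3)
bgt L2: taken
after lw $t4, 0($t0): $t4=M[16]=12
after sub $t7, $t7, $t4: $t7=(-10)-12=-22
after add $t0, $t0, 4: $t0=16+4=20
after sub $t3, $t3, 1: $t3=5-1=4
cmp $t3, 3  (cmp 4,3)
bgt L2: taken
after lw $t4, 0($t0): $t4=M[20]=-8
after sub $t7, $t7, $t4: $t7=(-22)-(-8)=-14
after add $t0, $t0, 4: $t0=20+4=24
after sub $t3, $t3, 1: $t3=4-1=3
cmp $t3, 3  (cmp 3,3)
bgt L2: not taken
sw $t7, (8) → M[8]=-14
halt.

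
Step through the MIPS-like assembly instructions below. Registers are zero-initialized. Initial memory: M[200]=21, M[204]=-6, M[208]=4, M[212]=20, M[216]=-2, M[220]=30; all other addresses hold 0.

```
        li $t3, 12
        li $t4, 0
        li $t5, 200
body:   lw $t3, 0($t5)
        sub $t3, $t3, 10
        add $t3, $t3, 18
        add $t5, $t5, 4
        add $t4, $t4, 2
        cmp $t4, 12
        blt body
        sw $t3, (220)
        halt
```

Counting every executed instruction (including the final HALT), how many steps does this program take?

47

li $t3, 12 → $t3=12
li $t4, 0 → $t4=0
li $t5, 200 → $t5=200
lw $t3, 0($t5) → $t3=M[200]=21
sub $t3, $t3, 10 → $t3=21-10=11
add $t3, $t3, 18 → $t3=11+18=29
add $t5, $t5, 4 → $t5=200+4=204
add $t4, $t4, 2 → $t4=0+2=2
cmp $t4, 12  (cmp 2,12)
blt body: taken
lw $t3, 0($t5) → $t3=M[204]=-6
sub $t3, $t3, 10 → $t3=(-6)-10=-16
add $t3, $t3, 18 → $t3=(-16)+18=2
add $t5, $t5, 4 → $t5=204+4=208
add $t4, $t4, 2 → $t4=2+2=4
cmp $t4, 12  (cmp 4,12)
blt body: taken
lw $t3, 0($t5) → $t3=M[208]=4
sub $t3, $t3, 10 → $t3=4-10=-6
add $t3, $t3, 18 → $t3=(-6)+18=12
add $t5, $t5, 4 → $t5=208+4=212
add $t4, $t4, 2 → $t4=4+2=6
cmp $t4, 12  (cmp 6,12)
blt body: taken
lw $t3, 0($t5) → $t3=M[212]=20
sub $t3, $t3, 10 → $t3=20-10=10
add $t3, $t3, 18 → $t3=10+18=28
add $t5, $t5, 4 → $t5=212+4=216
add $t4, $t4, 2 → $t4=6+2=8
cmp $t4, 12  (cmp 8,12)
blt body: taken
lw $t3, 0($t5) → $t3=M[216]=-2
sub $t3, $t3, 10 → $t3=(-2)-10=-12
add $t3, $t3, 18 → $t3=(-12)+18=6
add $t5, $t5, 4 → $t5=216+4=220
add $t4, $t4, 2 → $t4=8+2=10
cmp $t4, 12  (cmp 10,12)
blt body: taken
lw $t3, 0($t5) → $t3=M[220]=30
sub $t3, $t3, 10 → $t3=30-10=20
add $t3, $t3, 18 → $t3=20+18=38
add $t5, $t5, 4 → $t5=220+4=224
add $t4, $t4, 2 → $t4=10+2=12
cmp $t4, 12  (cmp 12,12)
blt body: not taken
sw $t3, (220) → M[220]=38
halt.
Total executed instructions: 47.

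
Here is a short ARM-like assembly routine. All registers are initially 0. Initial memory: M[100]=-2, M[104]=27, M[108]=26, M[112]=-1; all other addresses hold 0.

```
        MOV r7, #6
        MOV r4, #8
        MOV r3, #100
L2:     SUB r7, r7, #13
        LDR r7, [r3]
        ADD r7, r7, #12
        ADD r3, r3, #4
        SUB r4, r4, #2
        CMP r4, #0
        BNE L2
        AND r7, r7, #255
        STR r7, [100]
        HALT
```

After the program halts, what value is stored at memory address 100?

11

MOV r7, #6 → r7=6
MOV r4, #8 → r4=8
MOV r3, #100 → r3=100
SUB r7, r7, #13 → r7=6-13=-7
LDR r7, [r3] → r7=M[100]=-2
ADD r7, r7, #12 → r7=(-2)+12=10
ADD r3, r3, #4 → r3=100+4=104
SUB r4, r4, #2 → r4=8-2=6
CMP r4, #0  (cmp 6,0)
BNE L2: taken
SUB r7, r7, #13 → r7=10-13=-3
LDR r7, [r3] → r7=M[104]=27
ADD r7, r7, #12 → r7=27+12=39
ADD r3, r3, #4 → r3=104+4=108
SUB r4, r4, #2 → r4=6-2=4
CMP r4, #0  (cmp 4,0)
BNE L2: taken
SUB r7, r7, #13 → r7=39-13=26
LDR r7, [r3] → r7=M[108]=26
ADD r7, r7, #12 → r7=26+12=38
ADD r3, r3, #4 → r3=108+4=112
SUB r4, r4, #2 → r4=4-2=2
CMP r4, #0  (cmp 2,0)
BNE L2: taken
SUB r7, r7, #13 → r7=38-13=25
LDR r7, [r3] → r7=M[112]=-1
ADD r7, r7, #12 → r7=(-1)+12=11
ADD r3, r3, #4 → r3=112+4=116
SUB r4, r4, #2 → r4=2-2=0
CMP r4, #0  (cmp 0,0)
BNE L2: not taken
AND r7, r7, #255 → r7=11&255=11
STR r7, [100] → M[100]=11
halt.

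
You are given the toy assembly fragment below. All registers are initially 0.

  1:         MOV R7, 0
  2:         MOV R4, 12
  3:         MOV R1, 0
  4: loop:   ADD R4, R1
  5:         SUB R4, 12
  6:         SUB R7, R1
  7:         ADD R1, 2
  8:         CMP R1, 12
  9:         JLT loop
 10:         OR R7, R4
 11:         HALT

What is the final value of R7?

-30

after MOV R7, 0: R7=0
after MOV R4, 12: R4=12
after MOV R1, 0: R1=0
after ADD R4, R1: R4=12+0=12
after SUB R4, 12: R4=12-12=0
after SUB R7, R1: R7=0-0=0
after ADD R1, 2: R1=0+2=2
CMP R1, 12  (cmp 2,12)
JLT loop: taken
after ADD R4, R1: R4=0+2=2
after SUB R4, 12: R4=2-12=-10
after SUB R7, R1: R7=0-2=-2
after ADD R1, 2: R1=2+2=4
CMP R1, 12  (cmp 4,12)
JLT loop: taken
after ADD R4, R1: R4=(-10)+4=-6
after SUB R4, 12: R4=(-6)-12=-18
after SUB R7, R1: R7=(-2)-4=-6
after ADD R1, 2: R1=4+2=6
CMP R1, 12  (cmp 6,12)
JLT loop: taken
after ADD R4, R1: R4=(-18)+6=-12
after SUB R4, 12: R4=(-12)-12=-24
after SUB R7, R1: R7=(-6)-6=-12
after ADD R1, 2: R1=6+2=8
CMP R1, 12  (cmp 8,12)
JLT loop: taken
after ADD R4, R1: R4=(-24)+8=-16
after SUB R4, 12: R4=(-16)-12=-28
after SUB R7, R1: R7=(-12)-8=-20
after ADD R1, 2: R1=8+2=10
CMP R1, 12  (cmp 10,12)
JLT loop: taken
after ADD R4, R1: R4=(-28)+10=-18
after SUB R4, 12: R4=(-18)-12=-30
after SUB R7, R1: R7=(-20)-10=-30
after ADD R1, 2: R1=10+2=12
CMP R1, 12  (cmp 12,12)
JLT loop: not taken
after OR R7, R4: R7=(-30)|(-30)=-30
halt.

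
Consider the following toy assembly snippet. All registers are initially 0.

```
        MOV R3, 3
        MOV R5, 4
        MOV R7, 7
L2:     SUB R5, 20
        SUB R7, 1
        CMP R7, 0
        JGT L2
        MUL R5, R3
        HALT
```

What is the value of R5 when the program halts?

-408

after MOV R3, 3: R3=3
after MOV R5, 4: R5=4
after MOV R7, 7: R7=7
after SUB R5, 20: R5=4-20=-16
after SUB R7, 1: R7=7-1=6
CMP R7, 0  (cmp 6,0)
JGT L2: taken
after SUB R5, 20: R5=(-16)-20=-36
after SUB R7, 1: R7=6-1=5
CMP R7, 0  (cmp 5,0)
JGT L2: taken
after SUB R5, 20: R5=(-36)-20=-56
after SUB R7, 1: R7=5-1=4
CMP R7, 0  (cmp 4,0)
JGT L2: taken
after SUB R5, 20: R5=(-56)-20=-76
after SUB R7, 1: R7=4-1=3
CMP R7, 0  (cmp 3,0)
JGT L2: taken
after SUB R5, 20: R5=(-76)-20=-96
after SUB R7, 1: R7=3-1=2
CMP R7, 0  (cmp 2,0)
JGT L2: taken
after SUB R5, 20: R5=(-96)-20=-116
after SUB R7, 1: R7=2-1=1
CMP R7, 0  (cmp 1,0)
JGT L2: taken
after SUB R5, 20: R5=(-116)-20=-136
after SUB R7, 1: R7=1-1=0
CMP R7, 0  (cmp 0,0)
JGT L2: not taken
after MUL R5, R3: R5=(-136)*3=-408
halt.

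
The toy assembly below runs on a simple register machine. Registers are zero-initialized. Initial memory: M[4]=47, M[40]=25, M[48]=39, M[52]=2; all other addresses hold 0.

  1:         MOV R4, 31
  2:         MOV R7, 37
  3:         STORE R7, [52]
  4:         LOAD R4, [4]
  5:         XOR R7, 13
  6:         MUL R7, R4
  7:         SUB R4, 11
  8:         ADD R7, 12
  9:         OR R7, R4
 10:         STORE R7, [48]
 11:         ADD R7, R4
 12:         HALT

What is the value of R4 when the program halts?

R4=31
R7=37
STORE R7, [52] → M[52]=37
R4=M[4]=47
R7=37^13=40
R7=40*47=1880
R4=47-11=36
R7=1880+12=1892
R7=1892|36=1892
STORE R7, [48] → M[48]=1892
R7=1892+36=1928
halt.

36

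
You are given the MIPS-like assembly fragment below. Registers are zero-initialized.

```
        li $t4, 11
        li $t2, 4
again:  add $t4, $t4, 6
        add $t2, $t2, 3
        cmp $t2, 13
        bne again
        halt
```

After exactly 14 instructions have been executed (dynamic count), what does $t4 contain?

$t4=11
$t2=4
$t4=11+6=17
$t2=4+3=7
cmp $t2, 13  (cmp 7,13)
bne again: taken
$t4=17+6=23
$t2=7+3=10
cmp $t2, 13  (cmp 10,13)
bne again: taken
$t4=23+6=29
$t2=10+3=13
cmp $t2, 13  (cmp 13,13)
bne again: not taken
After step 14: $t4 = 29.

29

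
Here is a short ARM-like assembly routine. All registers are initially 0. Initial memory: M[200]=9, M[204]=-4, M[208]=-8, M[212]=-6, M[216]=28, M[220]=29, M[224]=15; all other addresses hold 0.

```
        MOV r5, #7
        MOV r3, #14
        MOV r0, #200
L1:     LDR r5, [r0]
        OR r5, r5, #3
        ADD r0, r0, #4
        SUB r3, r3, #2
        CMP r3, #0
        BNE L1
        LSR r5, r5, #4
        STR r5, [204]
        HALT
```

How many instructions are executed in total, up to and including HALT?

48

MOV r5, #7 → r5=7
MOV r3, #14 → r3=14
MOV r0, #200 → r0=200
LDR r5, [r0] → r5=M[200]=9
OR r5, r5, #3 → r5=9|3=11
ADD r0, r0, #4 → r0=200+4=204
SUB r3, r3, #2 → r3=14-2=12
CMP r3, #0  (cmp 12,0)
BNE L1: taken
LDR r5, [r0] → r5=M[204]=-4
OR r5, r5, #3 → r5=(-4)|3=-1
ADD r0, r0, #4 → r0=204+4=208
SUB r3, r3, #2 → r3=12-2=10
CMP r3, #0  (cmp 10,0)
BNE L1: taken
LDR r5, [r0] → r5=M[208]=-8
OR r5, r5, #3 → r5=(-8)|3=-5
ADD r0, r0, #4 → r0=208+4=212
SUB r3, r3, #2 → r3=10-2=8
CMP r3, #0  (cmp 8,0)
BNE L1: taken
LDR r5, [r0] → r5=M[212]=-6
OR r5, r5, #3 → r5=(-6)|3=-5
ADD r0, r0, #4 → r0=212+4=216
SUB r3, r3, #2 → r3=8-2=6
CMP r3, #0  (cmp 6,0)
BNE L1: taken
LDR r5, [r0] → r5=M[216]=28
OR r5, r5, #3 → r5=28|3=31
ADD r0, r0, #4 → r0=216+4=220
SUB r3, r3, #2 → r3=6-2=4
CMP r3, #0  (cmp 4,0)
BNE L1: taken
LDR r5, [r0] → r5=M[220]=29
OR r5, r5, #3 → r5=29|3=31
ADD r0, r0, #4 → r0=220+4=224
SUB r3, r3, #2 → r3=4-2=2
CMP r3, #0  (cmp 2,0)
BNE L1: taken
LDR r5, [r0] → r5=M[224]=15
OR r5, r5, #3 → r5=15|3=15
ADD r0, r0, #4 → r0=224+4=228
SUB r3, r3, #2 → r3=2-2=0
CMP r3, #0  (cmp 0,0)
BNE L1: not taken
LSR r5, r5, #4 → r5=15>>4=0
STR r5, [204] → M[204]=0
halt.
Total executed instructions: 48.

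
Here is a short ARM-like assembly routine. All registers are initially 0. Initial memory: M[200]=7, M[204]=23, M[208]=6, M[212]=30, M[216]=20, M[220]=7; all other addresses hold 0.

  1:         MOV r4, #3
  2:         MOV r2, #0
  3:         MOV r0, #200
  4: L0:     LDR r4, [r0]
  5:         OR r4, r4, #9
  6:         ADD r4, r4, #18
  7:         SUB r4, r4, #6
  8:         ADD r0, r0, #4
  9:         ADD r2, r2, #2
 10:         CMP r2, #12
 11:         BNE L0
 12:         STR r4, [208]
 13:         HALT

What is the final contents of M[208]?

27

after MOV r4, #3: r4=3
after MOV r2, #0: r2=0
after MOV r0, #200: r0=200
after LDR r4, [r0]: r4=M[200]=7
after OR r4, r4, #9: r4=7|9=15
after ADD r4, r4, #18: r4=15+18=33
after SUB r4, r4, #6: r4=33-6=27
after ADD r0, r0, #4: r0=200+4=204
after ADD r2, r2, #2: r2=0+2=2
CMP r2, #12  (cmp 2,12)
BNE L0: taken
after LDR r4, [r0]: r4=M[204]=23
after OR r4, r4, #9: r4=23|9=31
after ADD r4, r4, #18: r4=31+18=49
after SUB r4, r4, #6: r4=49-6=43
after ADD r0, r0, #4: r0=204+4=208
after ADD r2, r2, #2: r2=2+2=4
CMP r2, #12  (cmp 4,12)
BNE L0: taken
after LDR r4, [r0]: r4=M[208]=6
after OR r4, r4, #9: r4=6|9=15
after ADD r4, r4, #18: r4=15+18=33
after SUB r4, r4, #6: r4=33-6=27
after ADD r0, r0, #4: r0=208+4=212
after ADD r2, r2, #2: r2=4+2=6
CMP r2, #12  (cmp 6,12)
BNE L0: taken
after LDR r4, [r0]: r4=M[212]=30
after OR r4, r4, #9: r4=30|9=31
after ADD r4, r4, #18: r4=31+18=49
after SUB r4, r4, #6: r4=49-6=43
after ADD r0, r0, #4: r0=212+4=216
after ADD r2, r2, #2: r2=6+2=8
CMP r2, #12  (cmp 8,12)
BNE L0: taken
after LDR r4, [r0]: r4=M[216]=20
after OR r4, r4, #9: r4=20|9=29
after ADD r4, r4, #18: r4=29+18=47
after SUB r4, r4, #6: r4=47-6=41
after ADD r0, r0, #4: r0=216+4=220
after ADD r2, r2, #2: r2=8+2=10
CMP r2, #12  (cmp 10,12)
BNE L0: taken
after LDR r4, [r0]: r4=M[220]=7
after OR r4, r4, #9: r4=7|9=15
after ADD r4, r4, #18: r4=15+18=33
after SUB r4, r4, #6: r4=33-6=27
after ADD r0, r0, #4: r0=220+4=224
after ADD r2, r2, #2: r2=10+2=12
CMP r2, #12  (cmp 12,12)
BNE L0: not taken
STR r4, [208] → M[208]=27
halt.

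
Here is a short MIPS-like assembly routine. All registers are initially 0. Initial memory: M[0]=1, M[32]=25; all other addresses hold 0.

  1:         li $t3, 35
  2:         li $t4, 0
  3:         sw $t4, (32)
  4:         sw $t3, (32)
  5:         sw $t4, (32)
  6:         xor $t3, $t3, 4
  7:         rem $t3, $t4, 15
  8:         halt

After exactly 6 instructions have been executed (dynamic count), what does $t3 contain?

39

li $t3, 35 → $t3=35
li $t4, 0 → $t4=0
sw $t4, (32) → M[32]=0
sw $t3, (32) → M[32]=35
sw $t4, (32) → M[32]=0
xor $t3, $t3, 4 → $t3=35^4=39
After step 6: $t3 = 39.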